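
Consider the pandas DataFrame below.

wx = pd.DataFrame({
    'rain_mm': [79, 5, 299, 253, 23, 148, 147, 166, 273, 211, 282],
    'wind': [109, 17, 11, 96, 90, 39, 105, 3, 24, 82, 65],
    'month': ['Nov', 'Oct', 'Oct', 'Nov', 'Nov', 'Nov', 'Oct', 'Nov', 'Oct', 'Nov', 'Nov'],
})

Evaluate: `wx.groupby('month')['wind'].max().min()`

group by month, max of wind:
month
Nov    109
Oct    105
Name: wind, dtype: int64

105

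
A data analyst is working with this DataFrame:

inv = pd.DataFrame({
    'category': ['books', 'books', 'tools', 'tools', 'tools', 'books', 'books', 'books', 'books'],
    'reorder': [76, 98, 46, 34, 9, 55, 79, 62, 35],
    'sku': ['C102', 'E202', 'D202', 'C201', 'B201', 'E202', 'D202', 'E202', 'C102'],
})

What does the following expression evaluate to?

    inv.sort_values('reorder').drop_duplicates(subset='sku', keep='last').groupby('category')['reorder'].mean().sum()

105.833333333

sort by reorder:
  category  reorder   sku
4    tools        9  B201
3    tools       34  C201
8    books       35  C102
2    tools       46  D202
5    books       55  E202
7    books       62  E202
0    books       76  C102
6    books       79  D202
1    books       98  E202
drop duplicate sku (keep=last):
  category  reorder   sku
4    tools        9  B201
3    tools       34  C201
0    books       76  C102
6    books       79  D202
1    books       98  E202
group by category, mean of reorder:
category
books    84.333333
tools    21.500000
Name: reorder, dtype: float64
Taking the sum of the resulting series gives 105.833333333.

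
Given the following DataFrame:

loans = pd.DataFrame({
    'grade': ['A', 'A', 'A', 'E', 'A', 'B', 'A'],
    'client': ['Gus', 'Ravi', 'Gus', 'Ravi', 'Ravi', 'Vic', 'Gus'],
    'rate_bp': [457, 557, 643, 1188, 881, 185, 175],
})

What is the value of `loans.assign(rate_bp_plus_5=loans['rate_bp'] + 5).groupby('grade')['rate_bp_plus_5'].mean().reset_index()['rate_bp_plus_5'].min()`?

add column rate_bp_plus_5 = loans['rate_bp'] + 5:
  grade client  rate_bp  rate_bp_plus_5
0     A    Gus      457             462
1     A   Ravi      557             562
2     A    Gus      643             648
3     E   Ravi     1188            1193
4     A   Ravi      881             886
5     B    Vic      185             190
6     A    Gus      175             180
group by grade, mean of rate_bp_plus_5:
grade
A     547.6
B     190.0
E    1193.0
Name: rate_bp_plus_5, dtype: float64
reset_index():
  grade  rate_bp_plus_5
0     A           547.6
1     B           190.0
2     E          1193.0

190.0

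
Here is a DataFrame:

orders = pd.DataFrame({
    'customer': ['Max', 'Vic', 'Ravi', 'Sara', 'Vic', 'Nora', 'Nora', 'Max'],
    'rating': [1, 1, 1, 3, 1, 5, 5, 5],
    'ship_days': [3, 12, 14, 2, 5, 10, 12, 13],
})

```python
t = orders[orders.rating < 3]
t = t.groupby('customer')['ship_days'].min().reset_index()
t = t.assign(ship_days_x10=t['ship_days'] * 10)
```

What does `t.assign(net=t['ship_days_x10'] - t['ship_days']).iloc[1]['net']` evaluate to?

126

filter rows where rating < 3:
  customer  rating  ship_days
0      Max       1          3
1      Vic       1         12
2     Ravi       1         14
4      Vic       1          5
group by customer, min of ship_days:
customer
Max      3
Ravi    14
Vic      5
Name: ship_days, dtype: int64
reset_index():
  customer  ship_days
0      Max          3
1     Ravi         14
2      Vic          5
add column ship_days_x10 = t['ship_days'] * 10:
  customer  ship_days  ship_days_x10
0      Max          3             30
1     Ravi         14            140
2      Vic          5             50
add column net = t['ship_days_x10'] - t['ship_days']:
  customer  ship_days  ship_days_x10  net
0      Max          3             30   27
1     Ravi         14            140  126
2      Vic          5             50   45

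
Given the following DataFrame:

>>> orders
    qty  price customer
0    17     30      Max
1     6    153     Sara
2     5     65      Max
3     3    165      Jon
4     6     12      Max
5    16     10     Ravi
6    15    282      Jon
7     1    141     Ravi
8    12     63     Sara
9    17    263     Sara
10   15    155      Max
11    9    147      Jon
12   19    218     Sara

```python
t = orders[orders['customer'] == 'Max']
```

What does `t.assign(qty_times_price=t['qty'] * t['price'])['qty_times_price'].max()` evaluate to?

2325

filter rows where customer == 'Max':
    qty  price customer
0    17     30      Max
2     5     65      Max
4     6     12      Max
10   15    155      Max
add column qty_times_price = t['qty'] * t['price']:
    qty  price customer  qty_times_price
0    17     30      Max              510
2     5     65      Max              325
4     6     12      Max               72
10   15    155      Max             2325
Finally, max of column 'qty_times_price' = 2325.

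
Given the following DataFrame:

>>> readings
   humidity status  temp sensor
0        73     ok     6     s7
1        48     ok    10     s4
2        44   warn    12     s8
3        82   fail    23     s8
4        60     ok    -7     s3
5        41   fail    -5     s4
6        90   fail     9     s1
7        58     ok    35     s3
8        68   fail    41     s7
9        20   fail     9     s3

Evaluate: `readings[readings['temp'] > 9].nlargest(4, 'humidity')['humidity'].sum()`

256

filter rows where temp > 9:
   humidity status  temp sensor
1        48     ok    10     s4
2        44   warn    12     s8
3        82   fail    23     s8
7        58     ok    35     s3
8        68   fail    41     s7
take 4 rows with largest humidity:
   humidity status  temp sensor
3        82   fail    23     s8
8        68   fail    41     s7
7        58     ok    35     s3
1        48     ok    10     s4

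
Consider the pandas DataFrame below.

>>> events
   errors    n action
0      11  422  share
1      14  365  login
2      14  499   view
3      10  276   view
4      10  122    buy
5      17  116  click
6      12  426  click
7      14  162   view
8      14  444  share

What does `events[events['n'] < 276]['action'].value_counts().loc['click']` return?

filter rows where n < 276:
   errors    n action
4      10  122    buy
5      17  116  click
7      14  162   view
value_counts of action:
action
buy      1
click    1
view     1
Name: count, dtype: int64

1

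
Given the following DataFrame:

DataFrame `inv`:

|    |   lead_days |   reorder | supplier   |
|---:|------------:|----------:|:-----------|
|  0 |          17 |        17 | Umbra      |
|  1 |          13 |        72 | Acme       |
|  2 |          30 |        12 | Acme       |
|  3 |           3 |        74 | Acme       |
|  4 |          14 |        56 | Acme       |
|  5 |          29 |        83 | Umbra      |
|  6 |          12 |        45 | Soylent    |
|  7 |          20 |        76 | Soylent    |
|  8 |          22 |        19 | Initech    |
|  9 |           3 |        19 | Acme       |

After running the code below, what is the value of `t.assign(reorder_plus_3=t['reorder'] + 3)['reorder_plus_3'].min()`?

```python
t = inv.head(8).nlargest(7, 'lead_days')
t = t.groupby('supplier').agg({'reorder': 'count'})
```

5

take first 8 rows:
   lead_days  reorder supplier
0         17       17    Umbra
1         13       72     Acme
2         30       12     Acme
3          3       74     Acme
4         14       56     Acme
5         29       83    Umbra
6         12       45  Soylent
7         20       76  Soylent
take 7 rows with largest lead_days:
   lead_days  reorder supplier
2         30       12     Acme
5         29       83    Umbra
7         20       76  Soylent
0         17       17    Umbra
4         14       56     Acme
1         13       72     Acme
6         12       45  Soylent
group by supplier, count of reorder:
          reorder
supplier         
Acme            3
Soylent         2
Umbra           2
add column reorder_plus_3 = t['reorder'] + 3:
          reorder  reorder_plus_3
supplier                         
Acme            3               6
Soylent         2               5
Umbra           2               5
So min() = 5.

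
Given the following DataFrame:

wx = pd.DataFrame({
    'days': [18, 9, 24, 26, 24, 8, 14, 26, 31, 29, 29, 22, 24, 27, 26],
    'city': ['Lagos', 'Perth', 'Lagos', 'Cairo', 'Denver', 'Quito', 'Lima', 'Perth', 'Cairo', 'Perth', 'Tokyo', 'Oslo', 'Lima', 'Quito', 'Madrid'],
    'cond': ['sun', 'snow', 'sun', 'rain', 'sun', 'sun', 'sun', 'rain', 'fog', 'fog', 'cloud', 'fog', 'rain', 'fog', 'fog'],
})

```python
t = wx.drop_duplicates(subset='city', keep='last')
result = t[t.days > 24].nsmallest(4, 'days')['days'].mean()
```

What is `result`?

27.75

drop duplicate city (keep=last):
    days    city   cond
2     24   Lagos    sun
4     24  Denver    sun
8     31   Cairo    fog
9     29   Perth    fog
10    29   Tokyo  cloud
11    22    Oslo    fog
12    24    Lima   rain
13    27   Quito    fog
14    26  Madrid    fog
filter rows where days > 24:
    days    city   cond
8     31   Cairo    fog
9     29   Perth    fog
10    29   Tokyo  cloud
13    27   Quito    fog
14    26  Madrid    fog
take 4 rows with smallest days:
    days    city   cond
14    26  Madrid    fog
13    27   Quito    fog
9     29   Perth    fog
10    29   Tokyo  cloud
mean of column 'days' → 27.75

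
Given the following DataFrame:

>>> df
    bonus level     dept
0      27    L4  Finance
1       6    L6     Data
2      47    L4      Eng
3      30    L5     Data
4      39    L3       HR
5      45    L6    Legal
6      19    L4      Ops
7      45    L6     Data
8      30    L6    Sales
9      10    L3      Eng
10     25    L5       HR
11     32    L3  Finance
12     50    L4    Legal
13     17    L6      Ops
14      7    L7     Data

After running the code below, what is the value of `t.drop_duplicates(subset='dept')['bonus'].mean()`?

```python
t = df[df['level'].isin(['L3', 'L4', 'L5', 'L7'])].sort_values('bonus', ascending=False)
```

filter rows where level in ['L3', 'L4', 'L5', 'L7']:
    bonus level     dept
0      27    L4  Finance
2      47    L4      Eng
3      30    L5     Data
4      39    L3       HR
6      19    L4      Ops
9      10    L3      Eng
10     25    L5       HR
11     32    L3  Finance
12     50    L4    Legal
14      7    L7     Data
sort by bonus descending:
    bonus level     dept
12     50    L4    Legal
2      47    L4      Eng
4      39    L3       HR
11     32    L3  Finance
3      30    L5     Data
0      27    L4  Finance
10     25    L5       HR
6      19    L4      Ops
9      10    L3      Eng
14      7    L7     Data
drop duplicate dept (keep=first):
    bonus level     dept
12     50    L4    Legal
2      47    L4      Eng
4      39    L3       HR
11     32    L3  Finance
3      30    L5     Data
6      19    L4      Ops

36.1666666667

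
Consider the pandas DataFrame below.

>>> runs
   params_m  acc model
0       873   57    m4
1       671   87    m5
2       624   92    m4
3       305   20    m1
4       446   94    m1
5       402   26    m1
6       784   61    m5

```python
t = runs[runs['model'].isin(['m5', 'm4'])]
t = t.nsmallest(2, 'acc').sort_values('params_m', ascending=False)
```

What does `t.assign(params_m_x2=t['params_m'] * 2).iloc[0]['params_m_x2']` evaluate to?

1746

filter rows where model in ['m5', 'm4']:
   params_m  acc model
0       873   57    m4
1       671   87    m5
2       624   92    m4
6       784   61    m5
take 2 rows with smallest acc:
   params_m  acc model
0       873   57    m4
6       784   61    m5
sort by params_m descending:
   params_m  acc model
0       873   57    m4
6       784   61    m5
add column params_m_x2 = t['params_m'] * 2:
   params_m  acc model  params_m_x2
0       873   57    m4         1746
6       784   61    m5         1568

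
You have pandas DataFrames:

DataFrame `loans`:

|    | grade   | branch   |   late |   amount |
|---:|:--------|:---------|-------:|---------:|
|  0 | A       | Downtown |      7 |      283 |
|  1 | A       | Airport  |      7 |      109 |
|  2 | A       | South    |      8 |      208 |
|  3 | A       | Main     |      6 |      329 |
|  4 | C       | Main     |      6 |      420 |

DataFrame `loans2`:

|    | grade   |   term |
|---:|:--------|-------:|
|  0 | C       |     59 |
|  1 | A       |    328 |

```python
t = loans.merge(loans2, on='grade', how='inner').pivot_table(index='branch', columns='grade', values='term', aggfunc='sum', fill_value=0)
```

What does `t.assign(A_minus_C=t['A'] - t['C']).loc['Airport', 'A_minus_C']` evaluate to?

merge on 'grade' (how='inner') → 5 rows:
  grade    branch  late  amount  term
0     A  Downtown     7     283   328
1     A   Airport     7     109   328
2     A     South     8     208   328
3     A      Main     6     329   328
4     C      Main     6     420    59
pivot: rows=branch, cols=grade, sum(term):
grade       A   C
branch           
Airport   328   0
Downtown  328   0
Main      328  59
South     328   0
add column A_minus_C = t['A'] - t['C']:
grade       A   C  A_minus_C
branch                      
Airport   328   0        328
Downtown  328   0        328
Main      328  59        269
South     328   0        328
Finally, value at row 'Airport', column 'A_minus_C' = 328.

328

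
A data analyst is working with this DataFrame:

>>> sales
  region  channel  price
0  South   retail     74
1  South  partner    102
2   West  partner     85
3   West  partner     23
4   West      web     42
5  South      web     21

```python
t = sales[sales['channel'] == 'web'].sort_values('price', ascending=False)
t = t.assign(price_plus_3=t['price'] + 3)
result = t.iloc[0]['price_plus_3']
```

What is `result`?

filter rows where channel == 'web':
  region channel  price
4   West     web     42
5  South     web     21
sort by price descending:
  region channel  price
4   West     web     42
5  South     web     21
add column price_plus_3 = t['price'] + 3:
  region channel  price  price_plus_3
4   West     web     42            45
5  South     web     21            24
Hence 45.

45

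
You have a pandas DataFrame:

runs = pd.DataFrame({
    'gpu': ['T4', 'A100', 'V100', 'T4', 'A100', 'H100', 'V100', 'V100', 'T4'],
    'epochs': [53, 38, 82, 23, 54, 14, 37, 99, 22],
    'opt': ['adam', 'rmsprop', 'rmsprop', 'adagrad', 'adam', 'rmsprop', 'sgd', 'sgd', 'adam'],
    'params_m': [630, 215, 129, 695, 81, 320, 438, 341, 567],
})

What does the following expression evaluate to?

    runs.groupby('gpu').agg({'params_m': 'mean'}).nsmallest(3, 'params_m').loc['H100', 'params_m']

320.0

group by gpu, mean of params_m:
        params_m
gpu             
A100  148.000000
H100  320.000000
T4    630.666667
V100  302.666667
take 3 rows with smallest params_m:
        params_m
gpu             
A100  148.000000
V100  302.666667
H100  320.000000
Reading off the value at row 'H100', column 'params_m', we get 320.0.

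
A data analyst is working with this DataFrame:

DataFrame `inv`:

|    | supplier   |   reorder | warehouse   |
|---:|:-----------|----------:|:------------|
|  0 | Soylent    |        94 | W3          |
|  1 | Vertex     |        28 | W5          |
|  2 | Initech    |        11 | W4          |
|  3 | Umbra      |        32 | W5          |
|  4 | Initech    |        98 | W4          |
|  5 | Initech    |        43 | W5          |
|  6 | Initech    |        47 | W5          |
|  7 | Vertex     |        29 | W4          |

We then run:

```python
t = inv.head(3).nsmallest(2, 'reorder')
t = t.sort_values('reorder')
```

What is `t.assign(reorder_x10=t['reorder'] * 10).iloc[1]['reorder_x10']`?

280

take first 3 rows:
  supplier  reorder warehouse
0  Soylent       94        W3
1   Vertex       28        W5
2  Initech       11        W4
take 2 rows with smallest reorder:
  supplier  reorder warehouse
2  Initech       11        W4
1   Vertex       28        W5
sort by reorder:
  supplier  reorder warehouse
2  Initech       11        W4
1   Vertex       28        W5
add column reorder_x10 = t['reorder'] * 10:
  supplier  reorder warehouse  reorder_x10
2  Initech       11        W4          110
1   Vertex       28        W5          280
value at position 1, column 'reorder_x10' → 280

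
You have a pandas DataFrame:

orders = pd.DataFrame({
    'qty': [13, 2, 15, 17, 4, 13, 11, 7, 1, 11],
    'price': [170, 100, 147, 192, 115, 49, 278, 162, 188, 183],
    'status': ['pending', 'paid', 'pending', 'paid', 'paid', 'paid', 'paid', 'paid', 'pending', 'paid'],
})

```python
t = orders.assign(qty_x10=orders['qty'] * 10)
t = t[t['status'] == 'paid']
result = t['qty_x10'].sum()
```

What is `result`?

add column qty_x10 = orders['qty'] * 10:
   qty  price   status  qty_x10
0   13    170  pending      130
1    2    100     paid       20
2   15    147  pending      150
3   17    192     paid      170
4    4    115     paid       40
5   13     49     paid      130
6   11    278     paid      110
7    7    162     paid       70
8    1    188  pending       10
9   11    183     paid      110
filter rows where status == 'paid':
   qty  price status  qty_x10
1    2    100   paid       20
3   17    192   paid      170
4    4    115   paid       40
5   13     49   paid      130
6   11    278   paid      110
7    7    162   paid       70
9   11    183   paid      110

650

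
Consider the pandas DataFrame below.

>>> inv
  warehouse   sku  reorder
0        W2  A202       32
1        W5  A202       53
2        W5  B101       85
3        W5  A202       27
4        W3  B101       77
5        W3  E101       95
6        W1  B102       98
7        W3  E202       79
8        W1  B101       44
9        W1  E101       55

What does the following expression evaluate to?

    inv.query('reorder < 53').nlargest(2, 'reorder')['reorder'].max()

filter rows where reorder < 53:
  warehouse   sku  reorder
0        W2  A202       32
3        W5  A202       27
8        W1  B101       44
take 2 rows with largest reorder:
  warehouse   sku  reorder
8        W1  B101       44
0        W2  A202       32

44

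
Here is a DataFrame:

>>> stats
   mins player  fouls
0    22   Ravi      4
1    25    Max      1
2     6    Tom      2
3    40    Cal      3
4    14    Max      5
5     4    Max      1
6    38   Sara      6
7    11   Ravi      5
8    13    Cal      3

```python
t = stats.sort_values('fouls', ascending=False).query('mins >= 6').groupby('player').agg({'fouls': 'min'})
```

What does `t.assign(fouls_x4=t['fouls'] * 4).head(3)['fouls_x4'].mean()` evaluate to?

10.6666666667

sort by fouls descending:
   mins player  fouls
6    38   Sara      6
4    14    Max      5
7    11   Ravi      5
0    22   Ravi      4
3    40    Cal      3
8    13    Cal      3
2     6    Tom      2
1    25    Max      1
5     4    Max      1
filter rows where mins >= 6:
   mins player  fouls
6    38   Sara      6
4    14    Max      5
7    11   Ravi      5
0    22   Ravi      4
3    40    Cal      3
8    13    Cal      3
2     6    Tom      2
1    25    Max      1
group by player, min of fouls:
        fouls
player       
Cal         3
Max         1
Ravi        4
Sara        6
Tom         2
add column fouls_x4 = t['fouls'] * 4:
        fouls  fouls_x4
player                 
Cal         3        12
Max         1         4
Ravi        4        16
Sara        6        24
Tom         2         8
take first 3 rows:
        fouls  fouls_x4
player                 
Cal         3        12
Max         1         4
Ravi        4        16
Finally, mean of column 'fouls_x4' = 10.6666666667.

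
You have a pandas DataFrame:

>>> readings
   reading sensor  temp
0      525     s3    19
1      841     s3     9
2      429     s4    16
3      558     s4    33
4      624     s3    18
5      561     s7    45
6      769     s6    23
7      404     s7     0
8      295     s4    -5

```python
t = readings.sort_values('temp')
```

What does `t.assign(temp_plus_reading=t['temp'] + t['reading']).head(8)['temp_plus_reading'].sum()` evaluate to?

sort by temp:
   reading sensor  temp
8      295     s4    -5
7      404     s7     0
1      841     s3     9
2      429     s4    16
4      624     s3    18
0      525     s3    19
6      769     s6    23
3      558     s4    33
5      561     s7    45
add column temp_plus_reading = t['temp'] + t['reading']:
   reading sensor  temp  temp_plus_reading
8      295     s4    -5                290
7      404     s7     0                404
1      841     s3     9                850
2      429     s4    16                445
4      624     s3    18                642
0      525     s3    19                544
6      769     s6    23                792
3      558     s4    33                591
5      561     s7    45                606
take first 8 rows:
   reading sensor  temp  temp_plus_reading
8      295     s4    -5                290
7      404     s7     0                404
1      841     s3     9                850
2      429     s4    16                445
4      624     s3    18                642
0      525     s3    19                544
6      769     s6    23                792
3      558     s4    33                591

4558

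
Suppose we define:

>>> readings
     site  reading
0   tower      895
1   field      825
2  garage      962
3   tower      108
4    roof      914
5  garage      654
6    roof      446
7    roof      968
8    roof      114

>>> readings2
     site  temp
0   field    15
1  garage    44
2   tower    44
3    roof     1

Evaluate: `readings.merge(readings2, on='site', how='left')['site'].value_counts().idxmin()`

merge on 'site' (how='left') → 9 rows:
     site  reading  temp
0   tower      895    44
1   field      825    15
2  garage      962    44
3   tower      108    44
4    roof      914     1
5  garage      654    44
6    roof      446     1
7    roof      968     1
8    roof      114     1
value_counts of site:
site
roof      4
tower     2
garage    2
field     1
Name: count, dtype: int64

field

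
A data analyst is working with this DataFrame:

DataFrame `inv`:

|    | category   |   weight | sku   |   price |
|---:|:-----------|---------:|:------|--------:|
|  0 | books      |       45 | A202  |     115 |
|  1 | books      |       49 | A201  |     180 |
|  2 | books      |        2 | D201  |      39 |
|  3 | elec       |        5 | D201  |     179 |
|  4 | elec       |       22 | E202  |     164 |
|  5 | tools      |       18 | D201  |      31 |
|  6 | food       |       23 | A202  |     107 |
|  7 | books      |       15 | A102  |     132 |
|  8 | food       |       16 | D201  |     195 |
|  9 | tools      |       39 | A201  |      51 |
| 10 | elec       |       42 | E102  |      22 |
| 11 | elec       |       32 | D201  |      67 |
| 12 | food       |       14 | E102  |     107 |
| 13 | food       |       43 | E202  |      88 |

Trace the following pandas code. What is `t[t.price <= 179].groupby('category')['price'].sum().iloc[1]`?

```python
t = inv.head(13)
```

take first 13 rows:
   category  weight   sku  price
0     books      45  A202    115
1     books      49  A201    180
2     books       2  D201     39
3      elec       5  D201    179
4      elec      22  E202    164
5     tools      18  D201     31
6      food      23  A202    107
7     books      15  A102    132
8      food      16  D201    195
9     tools      39  A201     51
10     elec      42  E102     22
11     elec      32  D201     67
12     food      14  E102    107
filter rows where price <= 179:
   category  weight   sku  price
0     books      45  A202    115
2     books       2  D201     39
3      elec       5  D201    179
4      elec      22  E202    164
5     tools      18  D201     31
6      food      23  A202    107
7     books      15  A102    132
9     tools      39  A201     51
10     elec      42  E102     22
11     elec      32  D201     67
12     food      14  E102    107
group by category, sum of price:
category
books    286
elec     432
food     214
tools     82
Name: price, dtype: int64
Taking the value at position 1 gives 432.

432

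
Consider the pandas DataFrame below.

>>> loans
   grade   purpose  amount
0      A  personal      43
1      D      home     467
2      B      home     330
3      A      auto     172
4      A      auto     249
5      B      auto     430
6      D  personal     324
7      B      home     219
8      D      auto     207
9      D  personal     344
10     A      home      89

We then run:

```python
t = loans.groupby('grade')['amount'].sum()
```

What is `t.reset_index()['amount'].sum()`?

2874

group by grade, sum of amount:
grade
A     553
B     979
D    1342
Name: amount, dtype: int64
reset_index():
  grade  amount
0     A     553
1     B     979
2     D    1342
Hence 2874.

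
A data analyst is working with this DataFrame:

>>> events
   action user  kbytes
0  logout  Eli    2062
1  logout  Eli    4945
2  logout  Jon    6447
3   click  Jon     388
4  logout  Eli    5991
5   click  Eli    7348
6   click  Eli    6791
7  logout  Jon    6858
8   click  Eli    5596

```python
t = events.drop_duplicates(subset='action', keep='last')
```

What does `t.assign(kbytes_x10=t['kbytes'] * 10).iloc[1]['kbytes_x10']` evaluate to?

55960

drop duplicate action (keep=last):
   action user  kbytes
7  logout  Jon    6858
8   click  Eli    5596
add column kbytes_x10 = t['kbytes'] * 10:
   action user  kbytes  kbytes_x10
7  logout  Jon    6858       68580
8   click  Eli    5596       55960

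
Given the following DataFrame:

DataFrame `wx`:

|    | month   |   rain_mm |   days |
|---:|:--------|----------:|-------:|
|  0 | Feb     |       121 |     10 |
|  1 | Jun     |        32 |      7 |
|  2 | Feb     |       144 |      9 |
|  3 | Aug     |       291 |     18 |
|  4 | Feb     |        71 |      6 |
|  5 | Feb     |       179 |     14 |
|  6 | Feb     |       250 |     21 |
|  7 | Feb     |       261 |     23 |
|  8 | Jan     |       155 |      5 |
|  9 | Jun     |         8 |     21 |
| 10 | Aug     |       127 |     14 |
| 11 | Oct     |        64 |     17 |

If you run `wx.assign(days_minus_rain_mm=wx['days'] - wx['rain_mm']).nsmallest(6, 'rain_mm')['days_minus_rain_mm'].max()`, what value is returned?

add column days_minus_rain_mm = wx['days'] - wx['rain_mm']:
   month  rain_mm  days  days_minus_rain_mm
0    Feb      121    10                -111
1    Jun       32     7                 -25
2    Feb      144     9                -135
3    Aug      291    18                -273
4    Feb       71     6                 -65
5    Feb      179    14                -165
6    Feb      250    21                -229
7    Feb      261    23                -238
8    Jan      155     5                -150
9    Jun        8    21                  13
10   Aug      127    14                -113
11   Oct       64    17                 -47
take 6 rows with smallest rain_mm:
   month  rain_mm  days  days_minus_rain_mm
9    Jun        8    21                  13
1    Jun       32     7                 -25
11   Oct       64    17                 -47
4    Feb       71     6                 -65
0    Feb      121    10                -111
10   Aug      127    14                -113

13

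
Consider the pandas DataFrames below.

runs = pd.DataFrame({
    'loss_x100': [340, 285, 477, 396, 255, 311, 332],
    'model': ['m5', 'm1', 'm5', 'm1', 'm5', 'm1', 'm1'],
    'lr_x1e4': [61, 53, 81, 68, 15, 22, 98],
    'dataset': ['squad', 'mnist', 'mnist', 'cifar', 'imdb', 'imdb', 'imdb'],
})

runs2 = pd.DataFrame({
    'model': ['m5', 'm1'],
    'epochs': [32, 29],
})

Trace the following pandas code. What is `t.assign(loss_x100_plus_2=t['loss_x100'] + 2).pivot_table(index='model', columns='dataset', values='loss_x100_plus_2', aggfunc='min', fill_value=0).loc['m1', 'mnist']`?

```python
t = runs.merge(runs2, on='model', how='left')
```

287

merge on 'model' (how='left') → 7 rows:
   loss_x100 model  lr_x1e4 dataset  epochs
0        340    m5       61   squad      32
1        285    m1       53   mnist      29
2        477    m5       81   mnist      32
3        396    m1       68   cifar      29
4        255    m5       15    imdb      32
5        311    m1       22    imdb      29
6        332    m1       98    imdb      29
add column loss_x100_plus_2 = t['loss_x100'] + 2:
   loss_x100 model  lr_x1e4 dataset  epochs  loss_x100_plus_2
0        340    m5       61   squad      32               342
1        285    m1       53   mnist      29               287
2        477    m5       81   mnist      32               479
3        396    m1       68   cifar      29               398
4        255    m5       15    imdb      32               257
5        311    m1       22    imdb      29               313
6        332    m1       98    imdb      29               334
pivot: rows=model, cols=dataset, min(loss_x100_plus_2):
dataset  cifar  imdb  mnist  squad
model                             
m1         398   313    287      0
m5           0   257    479    342
So loc['m1', 'mnist'] = 287.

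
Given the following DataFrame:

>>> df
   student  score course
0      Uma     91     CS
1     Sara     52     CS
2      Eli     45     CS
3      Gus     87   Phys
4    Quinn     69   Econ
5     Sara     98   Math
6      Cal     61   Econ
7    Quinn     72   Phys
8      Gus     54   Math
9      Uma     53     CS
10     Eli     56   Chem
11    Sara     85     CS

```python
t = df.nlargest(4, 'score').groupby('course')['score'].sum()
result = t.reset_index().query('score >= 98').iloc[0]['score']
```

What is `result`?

take 4 rows with largest score:
   student  score course
5     Sara     98   Math
0      Uma     91     CS
3      Gus     87   Phys
11    Sara     85     CS
group by course, sum of score:
course
CS      176
Math     98
Phys     87
Name: score, dtype: int64
reset_index():
  course  score
0     CS    176
1   Math     98
2   Phys     87
filter rows where score >= 98:
  course  score
0     CS    176
1   Math     98

176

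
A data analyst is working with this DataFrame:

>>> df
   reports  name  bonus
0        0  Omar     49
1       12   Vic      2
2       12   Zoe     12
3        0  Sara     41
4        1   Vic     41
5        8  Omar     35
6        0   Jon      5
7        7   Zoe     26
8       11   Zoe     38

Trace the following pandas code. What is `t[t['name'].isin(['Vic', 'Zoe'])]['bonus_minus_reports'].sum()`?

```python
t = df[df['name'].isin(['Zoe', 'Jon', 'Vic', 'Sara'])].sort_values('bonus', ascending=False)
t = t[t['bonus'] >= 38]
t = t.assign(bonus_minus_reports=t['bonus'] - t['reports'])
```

67

filter rows where name in ['Zoe', 'Jon', 'Vic', 'Sara']:
   reports  name  bonus
1       12   Vic      2
2       12   Zoe     12
3        0  Sara     41
4        1   Vic     41
6        0   Jon      5
7        7   Zoe     26
8       11   Zoe     38
sort by bonus descending:
   reports  name  bonus
3        0  Sara     41
4        1   Vic     41
8       11   Zoe     38
7        7   Zoe     26
2       12   Zoe     12
6        0   Jon      5
1       12   Vic      2
filter rows where bonus >= 38:
   reports  name  bonus
3        0  Sara     41
4        1   Vic     41
8       11   Zoe     38
add column bonus_minus_reports = t['bonus'] - t['reports']:
   reports  name  bonus  bonus_minus_reports
3        0  Sara     41                   41
4        1   Vic     41                   40
8       11   Zoe     38                   27
filter rows where name in ['Vic', 'Zoe']:
   reports name  bonus  bonus_minus_reports
4        1  Vic     41                   40
8       11  Zoe     38                   27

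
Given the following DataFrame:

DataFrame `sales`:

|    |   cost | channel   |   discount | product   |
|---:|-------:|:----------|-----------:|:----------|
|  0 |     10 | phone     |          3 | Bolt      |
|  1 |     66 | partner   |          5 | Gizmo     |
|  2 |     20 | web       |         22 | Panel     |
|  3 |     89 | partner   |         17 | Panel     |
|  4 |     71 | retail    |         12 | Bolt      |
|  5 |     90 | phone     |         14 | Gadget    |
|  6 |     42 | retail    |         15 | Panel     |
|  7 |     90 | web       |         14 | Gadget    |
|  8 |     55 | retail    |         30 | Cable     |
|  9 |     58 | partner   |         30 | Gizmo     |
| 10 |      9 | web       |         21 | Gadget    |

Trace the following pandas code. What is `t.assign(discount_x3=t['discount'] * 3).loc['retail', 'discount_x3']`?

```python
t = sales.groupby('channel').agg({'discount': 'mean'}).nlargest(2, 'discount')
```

57.0

group by channel, mean of discount:
          discount
channel           
partner  17.333333
phone     8.500000
retail   19.000000
web      19.000000
take 2 rows with largest discount:
         discount
channel          
retail       19.0
web          19.0
add column discount_x3 = t['discount'] * 3:
         discount  discount_x3
channel                       
retail       19.0         57.0
web          19.0         57.0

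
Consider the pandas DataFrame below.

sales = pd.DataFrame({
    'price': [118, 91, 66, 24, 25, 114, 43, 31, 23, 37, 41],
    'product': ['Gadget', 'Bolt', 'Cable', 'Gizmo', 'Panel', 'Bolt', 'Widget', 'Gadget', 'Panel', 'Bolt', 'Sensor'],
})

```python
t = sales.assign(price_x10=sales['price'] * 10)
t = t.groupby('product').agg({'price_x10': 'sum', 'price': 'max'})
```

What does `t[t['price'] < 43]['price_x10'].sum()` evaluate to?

add column price_x10 = sales['price'] * 10:
    price product  price_x10
0     118  Gadget       1180
1      91    Bolt        910
2      66   Cable        660
3      24   Gizmo        240
4      25   Panel        250
5     114    Bolt       1140
6      43  Widget        430
7      31  Gadget        310
8      23   Panel        230
9      37    Bolt        370
10     41  Sensor        410
group by product: sum(price_x10), max(price):
         price_x10  price
product                  
Bolt          2420    114
Cable          660     66
Gadget        1490    118
Gizmo          240     24
Panel          480     25
Sensor         410     41
Widget         430     43
filter rows where price < 43:
         price_x10  price
product                  
Gizmo          240     24
Panel          480     25
Sensor         410     41

1130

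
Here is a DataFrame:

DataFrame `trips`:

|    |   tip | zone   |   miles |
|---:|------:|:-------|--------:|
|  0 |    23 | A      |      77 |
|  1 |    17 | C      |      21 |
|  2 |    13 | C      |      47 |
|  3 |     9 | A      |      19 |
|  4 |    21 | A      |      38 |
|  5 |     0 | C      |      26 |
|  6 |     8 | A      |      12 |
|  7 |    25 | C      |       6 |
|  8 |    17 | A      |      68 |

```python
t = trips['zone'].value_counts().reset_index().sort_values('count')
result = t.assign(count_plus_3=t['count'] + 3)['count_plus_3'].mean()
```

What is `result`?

value_counts of zone:
zone
A    5
C    4
Name: count, dtype: int64
reset_index():
  zone  count
0    A      5
1    C      4
sort by count:
  zone  count
1    C      4
0    A      5
add column count_plus_3 = t['count'] + 3:
  zone  count  count_plus_3
1    C      4             7
0    A      5             8
So mean() = 7.5.

7.5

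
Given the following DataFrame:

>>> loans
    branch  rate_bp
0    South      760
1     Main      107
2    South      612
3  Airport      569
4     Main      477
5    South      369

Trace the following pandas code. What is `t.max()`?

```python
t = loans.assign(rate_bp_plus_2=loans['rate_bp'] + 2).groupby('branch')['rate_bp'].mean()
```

add column rate_bp_plus_2 = loans['rate_bp'] + 2:
    branch  rate_bp  rate_bp_plus_2
0    South      760             762
1     Main      107             109
2    South      612             614
3  Airport      569             571
4     Main      477             479
5    South      369             371
group by branch, mean of rate_bp:
branch
Airport    569.000000
Main       292.000000
South      580.333333
Name: rate_bp, dtype: float64
Hence 580.333333333.

580.333333333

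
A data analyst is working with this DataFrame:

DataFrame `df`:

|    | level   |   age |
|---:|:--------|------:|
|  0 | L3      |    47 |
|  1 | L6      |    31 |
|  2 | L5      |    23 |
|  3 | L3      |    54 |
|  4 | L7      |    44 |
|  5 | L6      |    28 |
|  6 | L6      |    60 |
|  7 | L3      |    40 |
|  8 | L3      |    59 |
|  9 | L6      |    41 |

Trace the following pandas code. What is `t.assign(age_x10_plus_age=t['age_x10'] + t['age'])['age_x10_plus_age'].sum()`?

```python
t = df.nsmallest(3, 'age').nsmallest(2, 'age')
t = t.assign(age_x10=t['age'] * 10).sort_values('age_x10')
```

take 3 rows with smallest age:
  level  age
2    L5   23
5    L6   28
1    L6   31
take 2 rows with smallest age:
  level  age
2    L5   23
5    L6   28
add column age_x10 = t['age'] * 10:
  level  age  age_x10
2    L5   23      230
5    L6   28      280
sort by age_x10:
  level  age  age_x10
2    L5   23      230
5    L6   28      280
add column age_x10_plus_age = t['age_x10'] + t['age']:
  level  age  age_x10  age_x10_plus_age
2    L5   23      230               253
5    L6   28      280               308
So sum() = 561.

561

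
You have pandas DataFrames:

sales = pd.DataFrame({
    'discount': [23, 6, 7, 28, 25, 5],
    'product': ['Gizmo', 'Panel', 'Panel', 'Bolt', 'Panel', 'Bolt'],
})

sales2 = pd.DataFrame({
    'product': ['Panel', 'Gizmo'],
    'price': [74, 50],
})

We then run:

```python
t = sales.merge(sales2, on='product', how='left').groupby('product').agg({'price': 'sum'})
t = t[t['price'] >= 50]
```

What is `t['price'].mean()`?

merge on 'product' (how='left') → 6 rows:
   discount product  price
0        23   Gizmo   50.0
1         6   Panel   74.0
2         7   Panel   74.0
3        28    Bolt    NaN
4        25   Panel   74.0
5         5    Bolt    NaN
group by product, sum of price:
         price
product       
Bolt       0.0
Gizmo     50.0
Panel    222.0
filter rows where price >= 50:
         price
product       
Gizmo     50.0
Panel    222.0
Reading off the mean of column 'price', we get 136.0.

136.0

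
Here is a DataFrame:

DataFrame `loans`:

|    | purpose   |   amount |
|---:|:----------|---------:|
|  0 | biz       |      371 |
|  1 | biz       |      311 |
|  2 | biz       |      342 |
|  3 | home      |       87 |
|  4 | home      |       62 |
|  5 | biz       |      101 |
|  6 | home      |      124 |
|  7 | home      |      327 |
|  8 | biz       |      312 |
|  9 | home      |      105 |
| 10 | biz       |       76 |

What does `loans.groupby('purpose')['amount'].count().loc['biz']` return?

6

group by purpose, count of amount:
purpose
biz     6
home    5
Name: amount, dtype: int64
Taking the value at index 'biz' gives 6.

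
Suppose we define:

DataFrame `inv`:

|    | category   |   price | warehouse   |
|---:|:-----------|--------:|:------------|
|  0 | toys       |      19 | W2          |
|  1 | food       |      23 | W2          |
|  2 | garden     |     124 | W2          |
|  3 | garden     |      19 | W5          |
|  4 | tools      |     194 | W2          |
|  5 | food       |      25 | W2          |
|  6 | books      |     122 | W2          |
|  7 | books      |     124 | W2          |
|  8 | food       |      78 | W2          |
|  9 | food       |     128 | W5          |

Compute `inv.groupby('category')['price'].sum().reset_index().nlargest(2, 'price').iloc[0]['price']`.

254

group by category, sum of price:
category
books     246
food      254
garden    143
tools     194
toys       19
Name: price, dtype: int64
reset_index():
  category  price
0    books    246
1     food    254
2   garden    143
3    tools    194
4     toys     19
take 2 rows with largest price:
  category  price
1     food    254
0    books    246
Finally, value at position 0, column 'price' = 254.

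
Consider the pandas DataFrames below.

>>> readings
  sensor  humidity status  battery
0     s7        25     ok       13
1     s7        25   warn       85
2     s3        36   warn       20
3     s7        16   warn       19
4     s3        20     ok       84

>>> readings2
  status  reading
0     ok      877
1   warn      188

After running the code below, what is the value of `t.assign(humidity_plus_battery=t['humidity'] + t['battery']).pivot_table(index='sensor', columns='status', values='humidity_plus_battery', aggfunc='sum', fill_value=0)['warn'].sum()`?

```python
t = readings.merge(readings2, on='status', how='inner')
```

201

merge on 'status' (how='inner') → 5 rows:
  sensor  humidity status  battery  reading
0     s7        25     ok       13      877
1     s7        25   warn       85      188
2     s3        36   warn       20      188
3     s7        16   warn       19      188
4     s3        20     ok       84      877
add column humidity_plus_battery = t['humidity'] + t['battery']:
  sensor  humidity status  battery  reading  humidity_plus_battery
0     s7        25     ok       13      877                     38
1     s7        25   warn       85      188                    110
2     s3        36   warn       20      188                     56
3     s7        16   warn       19      188                     35
4     s3        20     ok       84      877                    104
pivot: rows=sensor, cols=status, sum(humidity_plus_battery):
status   ok  warn
sensor           
s3      104    56
s7       38   145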